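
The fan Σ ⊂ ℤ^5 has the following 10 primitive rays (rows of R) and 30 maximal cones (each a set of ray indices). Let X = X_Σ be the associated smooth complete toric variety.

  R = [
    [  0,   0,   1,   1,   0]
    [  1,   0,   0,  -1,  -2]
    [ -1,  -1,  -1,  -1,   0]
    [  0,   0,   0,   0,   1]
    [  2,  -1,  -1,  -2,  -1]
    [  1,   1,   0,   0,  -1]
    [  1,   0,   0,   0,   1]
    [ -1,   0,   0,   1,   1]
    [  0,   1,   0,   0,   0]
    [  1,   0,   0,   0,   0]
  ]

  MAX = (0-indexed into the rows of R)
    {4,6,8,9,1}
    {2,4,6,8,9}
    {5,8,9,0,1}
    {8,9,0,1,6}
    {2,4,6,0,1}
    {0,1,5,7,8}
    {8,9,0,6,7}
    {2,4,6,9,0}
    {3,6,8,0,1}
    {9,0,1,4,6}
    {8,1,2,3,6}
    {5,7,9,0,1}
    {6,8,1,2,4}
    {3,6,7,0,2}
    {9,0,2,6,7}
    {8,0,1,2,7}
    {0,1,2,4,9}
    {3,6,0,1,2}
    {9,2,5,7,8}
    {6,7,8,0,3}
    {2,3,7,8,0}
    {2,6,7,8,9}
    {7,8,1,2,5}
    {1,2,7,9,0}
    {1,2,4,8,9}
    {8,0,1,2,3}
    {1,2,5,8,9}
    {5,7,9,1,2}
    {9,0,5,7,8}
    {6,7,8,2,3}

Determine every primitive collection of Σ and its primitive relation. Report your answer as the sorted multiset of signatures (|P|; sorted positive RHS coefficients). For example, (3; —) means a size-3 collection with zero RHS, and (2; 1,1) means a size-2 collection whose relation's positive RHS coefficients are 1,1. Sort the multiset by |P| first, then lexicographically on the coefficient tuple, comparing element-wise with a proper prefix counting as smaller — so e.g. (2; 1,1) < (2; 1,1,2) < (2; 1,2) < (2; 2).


Primitive collections (14):

  {3,9}:  v_{3} + v_{9} = v_{6}  ⇒ sig = (2; 1)
  {3,5}:  v_{3} + v_{5} = v_{8} + v_{9}  ⇒ sig = (2; 1,1)
  {4,5}:  v_{4} + v_{5} = v_{1} + v_{2} + v_{8} + 3·v_{9}  ⇒ sig = (2; 1,1,1,3)
  {3,4}:  v_{3} + v_{4} = v_{1} + v_{2} + 2·v_{6}  ⇒ sig = (2; 1,1,2)
  {4,7}:  v_{4} + v_{7} = v_{2} + 2·v_{9}  ⇒ sig = (2; 1,2)
  {5,6}:  v_{5} + v_{6} = v_{8} + 2·v_{9}  ⇒ sig = (2; 1,2)
  {1,3,7}:  v_{1} + v_{3} + v_{7} = 0  ⇒ sig = (3; —)
  {1,6,7}:  v_{1} + v_{6} + v_{7} = v_{9}  ⇒ sig = (3; 1)
  {0,2,5}:  v_{0} + v_{2} + v_{5} = v_{1} + v_{7}  ⇒ sig = (3; 1,1)
  {0,4,8}:  v_{0} + v_{4} + v_{8} = v_{1} + v_{6}  ⇒ sig = (3; 1,1)
  {0,2,8,9}:  v_{0} + v_{2} + v_{8} + v_{9} = 0  ⇒ sig = (4; —)
  {0,2,6,8}:  v_{0} + v_{2} + v_{6} + v_{8} = v_{3}  ⇒ sig = (4; 1)
  {1,2,6,9}:  v_{1} + v_{2} + v_{6} + v_{9} = v_{4}  ⇒ sig = (4; 1)
  {1,7,8,9}:  v_{1} + v_{7} + v_{8} + v_{9} = v_{5}  ⇒ sig = (4; 1)

Hence PRS(X_Σ) =
    (2; 1)
    (2; 1,1)
    (2; 1,1,1,3)
    (2; 1,1,2)
    (2; 1,2)
    (2; 1,2)
    (3; —)
    (3; 1)
    (3; 1,1)
    (3; 1,1)
    (4; —)
    (4; 1)
    (4; 1)
    (4; 1)


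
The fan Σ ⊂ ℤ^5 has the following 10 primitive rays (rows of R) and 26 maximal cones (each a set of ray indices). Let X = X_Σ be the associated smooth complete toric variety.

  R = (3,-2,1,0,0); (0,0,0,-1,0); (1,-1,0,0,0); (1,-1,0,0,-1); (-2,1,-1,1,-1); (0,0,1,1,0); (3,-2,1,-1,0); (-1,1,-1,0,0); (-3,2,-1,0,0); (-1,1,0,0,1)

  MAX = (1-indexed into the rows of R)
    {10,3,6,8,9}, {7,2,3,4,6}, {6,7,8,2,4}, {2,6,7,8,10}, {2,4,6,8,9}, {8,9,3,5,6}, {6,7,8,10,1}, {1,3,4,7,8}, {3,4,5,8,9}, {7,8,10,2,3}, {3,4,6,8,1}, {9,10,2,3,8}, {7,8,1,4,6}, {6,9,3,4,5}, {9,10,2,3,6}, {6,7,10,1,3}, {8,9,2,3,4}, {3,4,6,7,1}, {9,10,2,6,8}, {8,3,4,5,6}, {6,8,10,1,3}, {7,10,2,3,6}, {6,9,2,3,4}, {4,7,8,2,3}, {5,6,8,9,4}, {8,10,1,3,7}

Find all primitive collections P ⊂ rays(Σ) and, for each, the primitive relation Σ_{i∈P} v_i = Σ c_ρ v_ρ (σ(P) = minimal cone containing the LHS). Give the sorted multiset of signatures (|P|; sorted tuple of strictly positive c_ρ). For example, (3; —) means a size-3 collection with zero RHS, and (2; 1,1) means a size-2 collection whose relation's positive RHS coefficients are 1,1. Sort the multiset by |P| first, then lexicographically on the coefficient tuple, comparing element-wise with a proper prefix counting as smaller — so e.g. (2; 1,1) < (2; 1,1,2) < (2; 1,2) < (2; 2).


Σ has 11 primitive collections:

  {1,9}:  v_{1} + v_{9} = 0  ⇒ sig = (2; —)
  {4,10}:  v_{4} + v_{10} = 0  ⇒ sig = (2; —)
  {1,2}:  v_{1} + v_{2} = v_{7}  ⇒ sig = (2; 1)
  {5,7}:  v_{5} + v_{7} = v_{4}  ⇒ sig = (2; 1)
  {7,9}:  v_{7} + v_{9} = v_{2}  ⇒ sig = (2; 1)
  {2,5}:  v_{2} + v_{5} = v_{4} + v_{9}  ⇒ sig = (2; 1,1)
  {1,5}:  v_{1} + v_{5} = v_{3} + v_{4} + v_{6} + v_{8}  ⇒ sig = (2; 1,1,1,1)
  {5,10}:  v_{5} + v_{10} = v_{3} + v_{6} + v_{8} + v_{9}  ⇒ sig = (2; 1,1,1,1)
  {2,3,6,8}:  v_{2} + v_{3} + v_{6} + v_{8} = 0  ⇒ sig = (4; —)
  {3,6,7,8}:  v_{3} + v_{6} + v_{7} + v_{8} = v_{1}  ⇒ sig = (4; 1)
  {3,4,6,8,9}:  v_{3} + v_{4} + v_{6} + v_{8} + v_{9} = v_{5}  ⇒ sig = (5; 1)

Signatures (|P|; sorted positive RHS coefficients), sorted:
[(2; —), (2; —), (2; 1), (2; 1), (2; 1), (2; 1,1), (2; 1,1,1,1), (2; 1,1,1,1), (4; —), (4; 1), (5; 1)]


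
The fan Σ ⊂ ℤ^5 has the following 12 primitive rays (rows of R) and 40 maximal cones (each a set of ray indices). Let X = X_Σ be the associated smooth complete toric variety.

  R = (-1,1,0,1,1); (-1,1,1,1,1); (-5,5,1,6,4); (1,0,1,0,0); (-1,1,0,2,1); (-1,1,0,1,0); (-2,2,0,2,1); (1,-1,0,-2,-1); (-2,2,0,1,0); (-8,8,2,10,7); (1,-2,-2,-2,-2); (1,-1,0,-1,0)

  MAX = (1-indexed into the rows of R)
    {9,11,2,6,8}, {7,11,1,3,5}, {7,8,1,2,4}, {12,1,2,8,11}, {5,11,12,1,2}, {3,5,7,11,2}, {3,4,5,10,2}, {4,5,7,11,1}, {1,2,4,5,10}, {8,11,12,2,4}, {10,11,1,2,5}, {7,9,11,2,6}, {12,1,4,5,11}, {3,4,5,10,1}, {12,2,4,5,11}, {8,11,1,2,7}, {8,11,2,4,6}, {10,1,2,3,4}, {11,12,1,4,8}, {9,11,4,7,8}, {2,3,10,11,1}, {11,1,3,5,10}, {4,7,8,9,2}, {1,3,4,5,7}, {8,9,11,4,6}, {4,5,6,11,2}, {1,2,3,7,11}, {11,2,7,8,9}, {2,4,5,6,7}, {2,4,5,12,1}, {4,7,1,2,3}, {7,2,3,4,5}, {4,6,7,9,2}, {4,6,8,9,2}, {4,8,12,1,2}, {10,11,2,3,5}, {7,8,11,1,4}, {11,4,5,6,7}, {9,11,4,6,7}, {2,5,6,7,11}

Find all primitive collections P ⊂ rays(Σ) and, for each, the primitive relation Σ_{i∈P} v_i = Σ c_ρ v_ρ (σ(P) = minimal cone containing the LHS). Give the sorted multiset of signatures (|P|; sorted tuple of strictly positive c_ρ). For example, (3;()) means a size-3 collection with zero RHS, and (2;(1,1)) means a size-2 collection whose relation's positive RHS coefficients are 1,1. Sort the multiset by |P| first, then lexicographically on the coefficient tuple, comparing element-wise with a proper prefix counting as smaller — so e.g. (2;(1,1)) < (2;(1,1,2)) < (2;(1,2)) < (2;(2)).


The 24 primitive collections of Σ (r=12, n=5):

  • {5,8}:  v_{5} + v_{8} = 0  ⇒ sig = (2;())
  • {6,12}:  v_{6} + v_{12} = 0  ⇒ sig = (2;())
  • {1,6}:  v_{1} + v_{6} = v_{7}  ⇒ sig = (2;(1))
  • {7,12}:  v_{7} + v_{12} = v_{1}  ⇒ sig = (2;(1))
  • {5,9}:  v_{5} + v_{9} = v_{6} + v_{7}  ⇒ sig = (2;(1,1))
  • {9,12}:  v_{9} + v_{12} = v_{7} + v_{8}  ⇒ sig = (2;(1,1))
  • {3,8}:  v_{3} + v_{8} = v_{1} + v_{2} + v_{7}  ⇒ sig = (2;(1,1,1))
  • {8,10}:  v_{8} + v_{10} = v_{1} + v_{2} + v_{3}  ⇒ sig = (2;(1,1,1))
  • {6,10}:  v_{6} + v_{10} = v_{2} + v_{3} + v_{5} + v_{7}  ⇒ sig = (2;(1,1,1,1))
  • {3,6}:  v_{3} + v_{6} = v_{2} + v_{5} + 2·v_{7}  ⇒ sig = (2;(1,1,2))
  • {3,12}:  v_{3} + v_{12} = 2·v_{1} + v_{2} + v_{5}  ⇒ sig = (2;(1,1,2))
  • {9,10}:  v_{9} + v_{10} = v_{2} + v_{3} + 2·v_{7}  ⇒ sig = (2;(1,1,2))
  • {1,9}:  v_{1} + v_{9} = 2·v_{7} + v_{8}  ⇒ sig = (2;(1,2))
  • {3,9}:  v_{3} + v_{9} = v_{2} + 3·v_{7}  ⇒ sig = (2;(1,3))
  • {7,10}:  v_{7} + v_{10} = 2·v_{3}  ⇒ sig = (2;(2))
  • {10,12}:  v_{10} + v_{12} = 3·v_{1} + 2·v_{2} + 2·v_{5}  ⇒ sig = (2;(2,2,3))
  • {6,7,8}:  v_{6} + v_{7} + v_{8} = v_{9}  ⇒ sig = (3;(1))
  • {3,4,11}:  v_{3} + v_{4} + v_{11} = v_{5} + v_{7}  ⇒ sig = (3;(1,1))
  • {4,10,11}:  v_{4} + v_{10} + v_{11} = v_{3} + v_{5}  ⇒ sig = (3;(1,1))
  • {1,2,4,11}:  v_{1} + v_{2} + v_{4} + v_{11} = 0  ⇒ sig = (4;())
  • {1,2,3,5}:  v_{1} + v_{2} + v_{3} + v_{5} = v_{10}  ⇒ sig = (4;(1))
  • {1,2,5,7}:  v_{1} + v_{2} + v_{5} + v_{7} = v_{3}  ⇒ sig = (4;(1))
  • {2,4,7,11}:  v_{2} + v_{4} + v_{7} + v_{11} = v_{6}  ⇒ sig = (4;(1))
  • {2,4,9,11}:  v_{2} + v_{4} + v_{9} + v_{11} = 2·v_{6} + v_{8}  ⇒ sig = (4;(1,2))

Signatures (|P|; sorted positive RHS coefficients), sorted:
{ (2;()) ×2,  (2;(1)) ×2,  (2;(1,1)) ×2,  (2;(1,1,1)) ×2,  (2;(1,1,1,1)),  (2;(1,1,2)) ×3,  (2;(1,2)),  (2;(1,3)),  (2;(2)),  (2;(2,2,3)),  (3;(1)),  (3;(1,1)) ×2,  (4;()),  (4;(1)) ×3,  (4;(1,2)) }


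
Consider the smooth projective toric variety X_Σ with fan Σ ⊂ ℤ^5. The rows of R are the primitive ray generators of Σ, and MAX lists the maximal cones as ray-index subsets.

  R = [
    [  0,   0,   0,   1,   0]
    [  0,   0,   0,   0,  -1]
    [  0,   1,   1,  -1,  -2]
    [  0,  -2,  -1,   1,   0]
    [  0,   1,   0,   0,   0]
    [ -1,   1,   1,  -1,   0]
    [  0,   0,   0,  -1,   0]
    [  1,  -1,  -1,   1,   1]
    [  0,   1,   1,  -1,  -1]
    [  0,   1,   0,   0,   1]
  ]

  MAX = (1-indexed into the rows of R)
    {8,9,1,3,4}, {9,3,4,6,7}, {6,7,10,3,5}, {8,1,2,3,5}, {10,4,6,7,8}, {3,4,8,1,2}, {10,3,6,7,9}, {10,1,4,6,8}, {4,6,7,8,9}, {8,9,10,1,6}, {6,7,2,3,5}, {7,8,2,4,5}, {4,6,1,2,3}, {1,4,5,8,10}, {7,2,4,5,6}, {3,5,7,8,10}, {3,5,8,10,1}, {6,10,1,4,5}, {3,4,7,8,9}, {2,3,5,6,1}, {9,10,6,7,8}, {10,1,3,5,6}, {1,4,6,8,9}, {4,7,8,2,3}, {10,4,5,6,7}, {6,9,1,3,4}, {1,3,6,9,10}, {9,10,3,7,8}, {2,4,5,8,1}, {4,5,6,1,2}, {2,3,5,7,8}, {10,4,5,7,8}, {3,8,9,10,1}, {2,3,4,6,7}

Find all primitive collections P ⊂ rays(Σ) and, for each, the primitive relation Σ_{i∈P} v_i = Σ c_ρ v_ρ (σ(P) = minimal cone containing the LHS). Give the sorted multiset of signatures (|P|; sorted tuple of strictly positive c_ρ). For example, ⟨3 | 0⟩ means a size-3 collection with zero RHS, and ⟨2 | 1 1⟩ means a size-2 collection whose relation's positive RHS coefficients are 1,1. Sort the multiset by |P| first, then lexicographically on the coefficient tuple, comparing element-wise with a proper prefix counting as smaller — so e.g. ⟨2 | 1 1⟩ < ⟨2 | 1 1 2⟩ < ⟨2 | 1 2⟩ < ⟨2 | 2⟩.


Δ(Σ) — 10 vertices, 10 min non-faces:

  • {1,7}:  v_{1} + v_{7} = 0 ; sig = ⟨2 | 0⟩
  • {2,9}:  v_{2} + v_{9} = v_{3} ; sig = ⟨2 | 1⟩
  • {2,10}:  v_{2} + v_{10} = v_{5} ; sig = ⟨2 | 1⟩
  • {5,9}:  v_{5} + v_{9} = v_{3} + v_{10} ; sig = ⟨2 | 1 1⟩
  • {2,6,8}:  v_{2} + v_{6} + v_{8} = 0 ; sig = ⟨3 | 0⟩
  • {4,9,10}:  v_{4} + v_{9} + v_{10} = 0 ; sig = ⟨3 | 0⟩
  • {3,4,10}:  v_{3} + v_{4} + v_{10} = v_{2} ; sig = ⟨3 | 1⟩
  • {3,6,8}:  v_{3} + v_{6} + v_{8} = v_{9} ; sig = ⟨3 | 1⟩
  • {5,6,8}:  v_{5} + v_{6} + v_{8} = v_{10} ; sig = ⟨3 | 1⟩
  • {3,4,5}:  v_{3} + v_{4} + v_{5} = 2·v_{2} ; sig = ⟨3 | 2⟩

Hence PRS(X_Σ) =
    ⟨2 | 0⟩
    ⟨2 | 1⟩
    ⟨2 | 1⟩
    ⟨2 | 1 1⟩
    ⟨3 | 0⟩
    ⟨3 | 0⟩
    ⟨3 | 1⟩
    ⟨3 | 1⟩
    ⟨3 | 1⟩
    ⟨3 | 2⟩


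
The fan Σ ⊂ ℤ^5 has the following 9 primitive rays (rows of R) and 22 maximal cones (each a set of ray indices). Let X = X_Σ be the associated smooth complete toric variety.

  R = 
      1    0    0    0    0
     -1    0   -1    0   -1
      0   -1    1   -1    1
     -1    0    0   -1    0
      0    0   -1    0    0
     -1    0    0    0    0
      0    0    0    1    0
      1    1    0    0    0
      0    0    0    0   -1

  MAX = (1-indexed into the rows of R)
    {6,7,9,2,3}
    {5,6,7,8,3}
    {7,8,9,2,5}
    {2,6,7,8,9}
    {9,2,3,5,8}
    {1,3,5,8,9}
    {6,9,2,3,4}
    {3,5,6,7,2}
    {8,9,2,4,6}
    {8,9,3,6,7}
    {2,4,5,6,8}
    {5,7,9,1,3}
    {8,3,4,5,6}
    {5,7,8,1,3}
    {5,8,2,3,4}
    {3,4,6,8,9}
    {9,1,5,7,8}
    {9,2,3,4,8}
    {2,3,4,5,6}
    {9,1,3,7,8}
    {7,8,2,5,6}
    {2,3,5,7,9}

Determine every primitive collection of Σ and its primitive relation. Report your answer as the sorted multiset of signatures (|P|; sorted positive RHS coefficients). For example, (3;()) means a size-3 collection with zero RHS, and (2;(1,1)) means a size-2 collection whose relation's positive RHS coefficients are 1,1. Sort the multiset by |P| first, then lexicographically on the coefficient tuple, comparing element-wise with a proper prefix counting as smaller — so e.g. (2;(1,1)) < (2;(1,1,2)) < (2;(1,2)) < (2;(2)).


9 minimal non-faces of Δ(Σ) (on 9 rays):

  P = {1,6}:  v_{1} + v_{6} = 0 ; sig = (2;())
  P = {4,7}:  v_{4} + v_{7} = v_{6} ; sig = (2;(1))
  P = {1,2}:  v_{1} + v_{2} = v_{5} + v_{9} ; sig = (2;(1,1))
  P = {1,4}:  v_{1} + v_{4} = v_{2} + v_{3} + v_{8} ; sig = (2;(1,1,1))
  P = {5,6,9}:  v_{5} + v_{6} + v_{9} = v_{2} ; sig = (3;(1))
  P = {4,5,9}:  v_{4} + v_{5} + v_{9} = 2·v_{2} + v_{3} + v_{8} ; sig = (3;(1,1,2))
  P = {2,3,7,8}:  v_{2} + v_{3} + v_{7} + v_{8} = 0 ; sig = (4;())
  P = {2,3,6,8}:  v_{2} + v_{3} + v_{6} + v_{8} = v_{4} ; sig = (4;(1))
  P = {3,5,7,8,9}:  v_{3} + v_{5} + v_{7} + v_{8} + v_{9} = v_{1} ; sig = (5;(1))

Sorted signature multiset PRS(X):
    |P|=2: 4 collections, coeffs (), (1), (1,1), (1,1,1)
    |P|=3: 2 collections, coeffs (1), (1,1,2)
    |P|=4: 2 collections, coeffs (), (1)
    |P|=5: 1 collection, coeffs (1)


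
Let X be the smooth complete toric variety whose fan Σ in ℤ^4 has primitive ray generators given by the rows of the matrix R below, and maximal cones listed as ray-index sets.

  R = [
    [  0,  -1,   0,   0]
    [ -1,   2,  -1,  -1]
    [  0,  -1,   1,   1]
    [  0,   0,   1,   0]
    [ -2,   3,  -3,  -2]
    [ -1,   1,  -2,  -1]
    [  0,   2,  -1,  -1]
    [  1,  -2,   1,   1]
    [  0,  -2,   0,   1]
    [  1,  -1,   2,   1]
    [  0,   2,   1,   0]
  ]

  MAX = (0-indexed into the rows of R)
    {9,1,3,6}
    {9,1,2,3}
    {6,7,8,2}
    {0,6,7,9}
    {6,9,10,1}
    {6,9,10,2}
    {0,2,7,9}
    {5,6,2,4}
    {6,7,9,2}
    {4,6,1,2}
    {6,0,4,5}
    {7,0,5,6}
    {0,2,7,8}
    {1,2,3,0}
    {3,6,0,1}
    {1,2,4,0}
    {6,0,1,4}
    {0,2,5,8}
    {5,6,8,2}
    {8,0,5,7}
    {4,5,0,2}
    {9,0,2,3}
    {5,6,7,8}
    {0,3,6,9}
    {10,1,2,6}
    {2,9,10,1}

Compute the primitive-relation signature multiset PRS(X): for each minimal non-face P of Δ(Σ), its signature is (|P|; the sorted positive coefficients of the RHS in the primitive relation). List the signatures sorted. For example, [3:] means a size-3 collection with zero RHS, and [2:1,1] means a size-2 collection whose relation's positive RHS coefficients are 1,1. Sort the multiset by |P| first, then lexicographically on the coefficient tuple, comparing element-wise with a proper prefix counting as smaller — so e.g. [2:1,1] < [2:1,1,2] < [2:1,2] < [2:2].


The 24 primitive collections of Σ (r=11, n=4):

  P = {1,7}:  v_{1} + v_{7} = 0 ; sig = [2:]
  P = {5,9}:  v_{5} + v_{9} = 0 ; sig = [2:]
  P = {1,5}:  v_{1} + v_{5} = v_{4} ; sig = [2:1]
  P = {4,7}:  v_{4} + v_{7} = v_{5} ; sig = [2:1]
  P = {4,9}:  v_{4} + v_{9} = v_{1} ; sig = [2:1]
  P = {0,10}:  v_{0} + v_{10} = v_{1} + v_{9} ; sig = [2:1,1]
  P = {1,8}:  v_{1} + v_{8} = v_{2} + v_{5} ; sig = [2:1,1]
  P = {3,5}:  v_{3} + v_{5} = v_{0} + v_{1} ; sig = [2:1,1]
  P = {3,7}:  v_{3} + v_{7} = v_{0} + v_{9} ; sig = [2:1,1]
  P = {3,8}:  v_{3} + v_{8} = v_{0} + v_{2} ; sig = [2:1,1]
  P = {8,9}:  v_{8} + v_{9} = v_{2} + v_{7} ; sig = [2:1,1]
  P = {5,10}:  v_{5} + v_{10} = v_{1} + v_{2} + v_{6} ; sig = [2:1,1,1]
  P = {7,10}:  v_{7} + v_{10} = v_{2} + v_{6} + v_{9} ; sig = [2:1,1,1]
  P = {4,10}:  v_{4} + v_{10} = 2·v_{1} + v_{2} + v_{6} ; sig = [2:1,1,2]
  P = {3,4}:  v_{3} + v_{4} = v_{0} + 2·v_{1} ; sig = [2:1,2]
  P = {4,8}:  v_{4} + v_{8} = v_{2} + 2·v_{5} ; sig = [2:1,2]
  P = {8,10}:  v_{8} + v_{10} = 2·v_{2} + v_{6} ; sig = [2:1,2]
  P = {3,10}:  v_{3} + v_{10} = 2·v_{1} + 2·v_{9} ; sig = [2:2,2]
  P = {0,2,6}:  v_{0} + v_{2} + v_{6} = 0 ; sig = [3:]
  P = {0,1,9}:  v_{0} + v_{1} + v_{9} = v_{3} ; sig = [3:1]
  P = {2,5,7}:  v_{2} + v_{5} + v_{7} = v_{8} ; sig = [3:1]
  P = {0,6,8}:  v_{0} + v_{6} + v_{8} = v_{5} + v_{7} ; sig = [3:1,1]
  P = {2,3,6}:  v_{2} + v_{3} + v_{6} = v_{1} + v_{9} ; sig = [3:1,1]
  P = {1,2,6,9}:  v_{1} + v_{2} + v_{6} + v_{9} = v_{10} ; sig = [4:1]

Sorted signature multiset PRS(X):
    |P|=2: 18 collections, coeffs (), (), (1), (1), (1), (1,1), (1,1), (1,1), (1,1), (1,1), (1,1), (1,1,1), (1,1,1), (1,1,2), (1,2), (1,2), (1,2), (2,2)
    |P|=3: 5 collections, coeffs (), (1), (1), (1,1), (1,1)
    |P|=4: 1 collection, coeffs (1)


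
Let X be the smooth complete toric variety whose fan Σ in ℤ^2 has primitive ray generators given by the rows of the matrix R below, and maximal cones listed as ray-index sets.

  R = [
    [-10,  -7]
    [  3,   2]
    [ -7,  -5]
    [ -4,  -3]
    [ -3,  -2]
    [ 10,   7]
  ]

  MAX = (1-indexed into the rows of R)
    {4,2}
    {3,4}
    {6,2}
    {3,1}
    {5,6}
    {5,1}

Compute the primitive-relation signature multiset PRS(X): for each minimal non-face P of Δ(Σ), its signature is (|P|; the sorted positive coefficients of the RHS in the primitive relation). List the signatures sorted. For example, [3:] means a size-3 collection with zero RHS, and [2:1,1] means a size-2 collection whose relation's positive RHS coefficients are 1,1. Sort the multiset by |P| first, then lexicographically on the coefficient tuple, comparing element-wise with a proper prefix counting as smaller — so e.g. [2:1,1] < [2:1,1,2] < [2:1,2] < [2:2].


Δ(Σ) — 6 vertices, 9 min non-faces:

  • {1,6}:  v_{1} + v_{6} = 0 ; sig = [2:]
  • {2,5}:  v_{2} + v_{5} = 0 ; sig = [2:]
  • {1,2}:  v_{1} + v_{2} = v_{3} ; sig = [2:1]
  • {2,3}:  v_{2} + v_{3} = v_{4} ; sig = [2:1]
  • {3,5}:  v_{3} + v_{5} = v_{1} ; sig = [2:1]
  • {3,6}:  v_{3} + v_{6} = v_{2} ; sig = [2:1]
  • {4,5}:  v_{4} + v_{5} = v_{3} ; sig = [2:1]
  • {1,4}:  v_{1} + v_{4} = 2·v_{3} ; sig = [2:2]
  • {4,6}:  v_{4} + v_{6} = 2·v_{2} ; sig = [2:2]

so the primitive-relation signature multiset is
[[2:], [2:], [2:1], [2:1], [2:1], [2:1], [2:1], [2:2], [2:2]]


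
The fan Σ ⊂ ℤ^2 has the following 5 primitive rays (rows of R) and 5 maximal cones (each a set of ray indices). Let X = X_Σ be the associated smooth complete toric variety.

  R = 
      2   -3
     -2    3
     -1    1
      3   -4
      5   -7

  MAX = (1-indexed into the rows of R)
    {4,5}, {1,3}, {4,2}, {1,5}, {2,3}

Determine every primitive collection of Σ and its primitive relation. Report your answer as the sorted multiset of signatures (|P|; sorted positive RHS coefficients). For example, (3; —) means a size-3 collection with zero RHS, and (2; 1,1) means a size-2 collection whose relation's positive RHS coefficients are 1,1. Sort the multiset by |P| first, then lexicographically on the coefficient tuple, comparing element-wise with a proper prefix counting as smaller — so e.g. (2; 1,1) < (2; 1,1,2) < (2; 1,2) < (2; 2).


Primitive collections (5):

  • {1,2}:  v_{1} + v_{2} = 0 ; sig = (2; —)
  • {1,4}:  v_{1} + v_{4} = v_{5} ; sig = (2; 1)
  • {2,5}:  v_{2} + v_{5} = v_{4} ; sig = (2; 1)
  • {3,4}:  v_{3} + v_{4} = v_{1} ; sig = (2; 1)
  • {3,5}:  v_{3} + v_{5} = 2·v_{1} ; sig = (2; 2)

Hence PRS(X_Σ) =
{ (2; —),  (2; 1) ×3,  (2; 2) }


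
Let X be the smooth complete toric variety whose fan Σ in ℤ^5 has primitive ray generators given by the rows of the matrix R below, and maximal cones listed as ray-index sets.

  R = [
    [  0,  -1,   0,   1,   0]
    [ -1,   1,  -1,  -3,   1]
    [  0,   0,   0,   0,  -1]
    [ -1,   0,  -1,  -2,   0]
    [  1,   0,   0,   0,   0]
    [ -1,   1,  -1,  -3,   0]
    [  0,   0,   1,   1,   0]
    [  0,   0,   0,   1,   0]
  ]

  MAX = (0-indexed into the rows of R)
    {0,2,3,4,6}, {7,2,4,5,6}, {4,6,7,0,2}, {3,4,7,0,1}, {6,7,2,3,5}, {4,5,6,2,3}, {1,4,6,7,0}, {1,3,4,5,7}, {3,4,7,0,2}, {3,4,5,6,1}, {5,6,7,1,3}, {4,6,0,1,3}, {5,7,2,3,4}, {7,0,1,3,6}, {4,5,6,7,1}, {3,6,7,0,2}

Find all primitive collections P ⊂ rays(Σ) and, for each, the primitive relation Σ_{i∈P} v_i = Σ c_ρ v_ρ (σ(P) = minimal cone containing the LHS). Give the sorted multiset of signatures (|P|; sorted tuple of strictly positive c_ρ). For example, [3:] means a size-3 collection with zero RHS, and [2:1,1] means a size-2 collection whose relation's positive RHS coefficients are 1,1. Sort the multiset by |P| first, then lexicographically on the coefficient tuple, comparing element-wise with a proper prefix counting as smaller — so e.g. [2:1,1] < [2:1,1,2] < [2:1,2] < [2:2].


3 collections generate NE(X_Σ); each relation:

  • {0,5}:  v_{0} + v_{5} = v_{3}  ⟹  sig = [2:1]
  • {1,2}:  v_{1} + v_{2} = v_{5}  ⟹  sig = [2:1]
  • {3,4,6,7}:  v_{3} + v_{4} + v_{6} + v_{7} = 0  ⟹  sig = [4:]

Sorted signature multiset PRS(X):
[[2:1], [2:1], [4:]]


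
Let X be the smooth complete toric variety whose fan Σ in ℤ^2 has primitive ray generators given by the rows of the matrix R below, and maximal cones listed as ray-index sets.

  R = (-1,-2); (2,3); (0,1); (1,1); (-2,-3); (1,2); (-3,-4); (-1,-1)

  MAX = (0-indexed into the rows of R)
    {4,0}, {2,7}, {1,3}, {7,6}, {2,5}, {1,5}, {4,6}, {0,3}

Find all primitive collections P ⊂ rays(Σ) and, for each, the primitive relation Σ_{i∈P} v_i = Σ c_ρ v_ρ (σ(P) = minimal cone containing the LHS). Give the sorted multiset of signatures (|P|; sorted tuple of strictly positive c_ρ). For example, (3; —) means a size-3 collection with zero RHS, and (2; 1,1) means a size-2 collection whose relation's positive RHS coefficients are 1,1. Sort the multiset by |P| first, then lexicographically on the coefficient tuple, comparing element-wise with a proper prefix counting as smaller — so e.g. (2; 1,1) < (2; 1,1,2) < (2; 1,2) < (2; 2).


The 20 primitive collections of Σ (r=8, n=2):

  • {0,5}:  v_{0} + v_{5} = 0 ; sig = (2; —)
  • {1,4}:  v_{1} + v_{4} = 0 ; sig = (2; —)
  • {3,7}:  v_{3} + v_{7} = 0 ; sig = (2; —)
  • {0,1}:  v_{0} + v_{1} = v_{3} ; sig = (2; 1)
  • {0,2}:  v_{0} + v_{2} = v_{7} ; sig = (2; 1)
  • {0,7}:  v_{0} + v_{7} = v_{4} ; sig = (2; 1)
  • {1,6}:  v_{1} + v_{6} = v_{7} ; sig = (2; 1)
  • {1,7}:  v_{1} + v_{7} = v_{5} ; sig = (2; 1)
  • {2,3}:  v_{2} + v_{3} = v_{5} ; sig = (2; 1)
  • {3,4}:  v_{3} + v_{4} = v_{0} ; sig = (2; 1)
  • {3,5}:  v_{3} + v_{5} = v_{1} ; sig = (2; 1)
  • {3,6}:  v_{3} + v_{6} = v_{4} ; sig = (2; 1)
  • {4,5}:  v_{4} + v_{5} = v_{7} ; sig = (2; 1)
  • {4,7}:  v_{4} + v_{7} = v_{6} ; sig = (2; 1)
  • {5,7}:  v_{5} + v_{7} = v_{2} ; sig = (2; 1)
  • {0,6}:  v_{0} + v_{6} = 2·v_{4} ; sig = (2; 2)
  • {1,2}:  v_{1} + v_{2} = 2·v_{5} ; sig = (2; 2)
  • {2,4}:  v_{2} + v_{4} = 2·v_{7} ; sig = (2; 2)
  • {5,6}:  v_{5} + v_{6} = 2·v_{7} ; sig = (2; 2)
  • {2,6}:  v_{2} + v_{6} = 3·v_{7} ; sig = (2; 3)

Hence PRS(X_Σ) =
    |P|=2: 20 collections, coeffs (), (), (), (1), (1), (1), (1), (1), (1), (1), (1), (1), (1), (1), (1), (2), (2), (2), (2), (3)


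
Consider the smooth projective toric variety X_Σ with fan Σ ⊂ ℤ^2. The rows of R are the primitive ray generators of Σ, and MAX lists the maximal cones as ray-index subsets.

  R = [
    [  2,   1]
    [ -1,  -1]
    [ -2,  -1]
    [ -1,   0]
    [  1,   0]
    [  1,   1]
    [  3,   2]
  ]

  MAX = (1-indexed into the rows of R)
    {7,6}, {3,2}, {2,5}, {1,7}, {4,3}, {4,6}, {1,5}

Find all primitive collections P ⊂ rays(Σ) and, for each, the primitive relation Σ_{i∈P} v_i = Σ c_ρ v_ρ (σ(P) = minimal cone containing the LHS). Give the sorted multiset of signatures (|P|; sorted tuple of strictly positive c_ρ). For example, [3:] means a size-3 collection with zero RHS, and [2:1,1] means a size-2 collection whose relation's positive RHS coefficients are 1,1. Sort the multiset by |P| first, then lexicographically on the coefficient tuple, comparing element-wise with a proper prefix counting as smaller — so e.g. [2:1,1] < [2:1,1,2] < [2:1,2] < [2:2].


Minimal non-faces — 14 found among 7 rays, 7 max cones:

  P = {1,3}:  v_{1} + v_{3} = 0 ; sig = [2:]
  P = {2,6}:  v_{2} + v_{6} = 0 ; sig = [2:]
  P = {4,5}:  v_{4} + v_{5} = 0 ; sig = [2:]
  P = {1,2}:  v_{1} + v_{2} = v_{5} ; sig = [2:1]
  P = {1,4}:  v_{1} + v_{4} = v_{6} ; sig = [2:1]
  P = {1,6}:  v_{1} + v_{6} = v_{7} ; sig = [2:1]
  P = {2,4}:  v_{2} + v_{4} = v_{3} ; sig = [2:1]
  P = {2,7}:  v_{2} + v_{7} = v_{1} ; sig = [2:1]
  P = {3,5}:  v_{3} + v_{5} = v_{2} ; sig = [2:1]
  P = {3,6}:  v_{3} + v_{6} = v_{4} ; sig = [2:1]
  P = {3,7}:  v_{3} + v_{7} = v_{6} ; sig = [2:1]
  P = {5,6}:  v_{5} + v_{6} = v_{1} ; sig = [2:1]
  P = {4,7}:  v_{4} + v_{7} = 2·v_{6} ; sig = [2:2]
  P = {5,7}:  v_{5} + v_{7} = 2·v_{1} ; sig = [2:2]

Sorted signature multiset PRS(X):
    |P|=2: 14 collections, coeffs (), (), (), (1), (1), (1), (1), (1), (1), (1), (1), (1), (2), (2)


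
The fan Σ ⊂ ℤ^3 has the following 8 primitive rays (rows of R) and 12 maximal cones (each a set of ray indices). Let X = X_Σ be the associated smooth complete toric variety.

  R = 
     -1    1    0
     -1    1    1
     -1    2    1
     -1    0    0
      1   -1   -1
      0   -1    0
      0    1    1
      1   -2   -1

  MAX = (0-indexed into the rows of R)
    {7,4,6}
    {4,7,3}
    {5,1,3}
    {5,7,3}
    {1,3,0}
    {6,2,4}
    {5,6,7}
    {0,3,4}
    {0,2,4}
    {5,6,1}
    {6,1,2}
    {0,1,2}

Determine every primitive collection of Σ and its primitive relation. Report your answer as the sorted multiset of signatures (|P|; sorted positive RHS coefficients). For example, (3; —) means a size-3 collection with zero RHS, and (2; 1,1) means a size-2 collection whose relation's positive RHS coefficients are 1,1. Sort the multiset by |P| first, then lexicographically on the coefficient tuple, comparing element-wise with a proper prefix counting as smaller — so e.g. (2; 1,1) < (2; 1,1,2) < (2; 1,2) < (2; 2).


Primitive collections (10):

  {1,4}:  v_{1} + v_{4} = 0  ⇒ sig = (2; —)
  {2,7}:  v_{2} + v_{7} = 0  ⇒ sig = (2; —)
  {0,5}:  v_{0} + v_{5} = v_{3}  ⇒ sig = (2; 1)
  {0,6}:  v_{0} + v_{6} = v_{2}  ⇒ sig = (2; 1)
  {1,7}:  v_{1} + v_{7} = v_{5}  ⇒ sig = (2; 1)
  {2,5}:  v_{2} + v_{5} = v_{1}  ⇒ sig = (2; 1)
  {3,6}:  v_{3} + v_{6} = v_{1}  ⇒ sig = (2; 1)
  {4,5}:  v_{4} + v_{5} = v_{7}  ⇒ sig = (2; 1)
  {0,7}:  v_{0} + v_{7} = v_{3} + v_{4}  ⇒ sig = (2; 1,1)
  {2,3}:  v_{2} + v_{3} = v_{0} + v_{1}  ⇒ sig = (2; 1,1)

Signatures (|P|; sorted positive RHS coefficients), sorted:
{ (2; —) ×2,  (2; 1) ×6,  (2; 1,1) ×2 }


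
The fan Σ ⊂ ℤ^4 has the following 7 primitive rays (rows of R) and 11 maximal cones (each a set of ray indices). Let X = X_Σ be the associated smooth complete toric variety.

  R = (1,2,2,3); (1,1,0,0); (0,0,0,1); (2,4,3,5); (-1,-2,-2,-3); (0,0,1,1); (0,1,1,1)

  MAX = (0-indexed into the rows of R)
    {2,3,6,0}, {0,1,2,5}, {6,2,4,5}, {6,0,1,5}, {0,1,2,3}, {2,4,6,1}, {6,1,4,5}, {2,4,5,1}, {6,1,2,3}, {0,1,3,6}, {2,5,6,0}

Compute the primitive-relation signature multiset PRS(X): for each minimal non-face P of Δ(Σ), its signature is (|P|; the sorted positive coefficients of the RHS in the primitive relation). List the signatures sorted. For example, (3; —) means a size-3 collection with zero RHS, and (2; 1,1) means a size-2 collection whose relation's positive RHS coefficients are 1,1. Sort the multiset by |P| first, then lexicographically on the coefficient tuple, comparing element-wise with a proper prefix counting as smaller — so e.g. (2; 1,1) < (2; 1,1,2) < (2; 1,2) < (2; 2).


5 minimal non-faces of Δ(Σ) (on 7 rays):

  P = {0,4}:  v_{0} + v_{4} = 0  ⇒ sig = (2; —)
  P = {3,4}:  v_{3} + v_{4} = v_{1} + v_{2} + v_{6}  ⇒ sig = (2; 1,1,1)
  P = {3,5}:  v_{3} + v_{5} = 2·v_{0}  ⇒ sig = (2; 2)
  P = {0,1,2,6}:  v_{0} + v_{1} + v_{2} + v_{6} = v_{3}  ⇒ sig = (4; 1)
  P = {1,2,5,6}:  v_{1} + v_{2} + v_{5} + v_{6} = v_{0}  ⇒ sig = (4; 1)

so the primitive-relation signature multiset is
[(2; —), (2; 1,1,1), (2; 2), (4; 1), (4; 1)]


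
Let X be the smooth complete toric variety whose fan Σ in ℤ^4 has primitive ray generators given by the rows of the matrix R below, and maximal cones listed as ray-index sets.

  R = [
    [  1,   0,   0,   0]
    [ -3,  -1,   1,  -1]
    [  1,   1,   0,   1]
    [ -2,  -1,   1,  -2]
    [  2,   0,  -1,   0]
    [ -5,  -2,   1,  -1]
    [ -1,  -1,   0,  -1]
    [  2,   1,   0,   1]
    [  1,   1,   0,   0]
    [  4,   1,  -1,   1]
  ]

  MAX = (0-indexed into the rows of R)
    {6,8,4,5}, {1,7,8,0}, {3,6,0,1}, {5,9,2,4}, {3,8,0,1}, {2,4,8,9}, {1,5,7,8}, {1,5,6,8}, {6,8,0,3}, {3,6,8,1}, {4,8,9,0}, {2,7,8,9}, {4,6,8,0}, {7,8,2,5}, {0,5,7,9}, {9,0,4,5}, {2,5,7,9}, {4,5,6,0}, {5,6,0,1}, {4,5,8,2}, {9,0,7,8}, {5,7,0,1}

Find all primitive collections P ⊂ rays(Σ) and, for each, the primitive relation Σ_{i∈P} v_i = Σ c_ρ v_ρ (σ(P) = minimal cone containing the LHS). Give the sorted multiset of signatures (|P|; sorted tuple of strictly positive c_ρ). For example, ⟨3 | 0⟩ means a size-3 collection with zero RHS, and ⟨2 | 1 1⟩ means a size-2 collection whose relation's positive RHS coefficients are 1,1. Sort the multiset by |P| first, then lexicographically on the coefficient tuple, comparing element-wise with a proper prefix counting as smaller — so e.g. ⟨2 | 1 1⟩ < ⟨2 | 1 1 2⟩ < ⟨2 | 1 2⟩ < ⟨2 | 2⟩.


Minimal non-faces — 16 found among 10 rays, 22 max cones:

  {2,6}:  v_{2} + v_{6} = 0  ⇒ sig = ⟨2 | 0⟩
  {0,2}:  v_{0} + v_{2} = v_{7}  ⇒ sig = ⟨2 | 1⟩
  {1,4}:  v_{1} + v_{4} = v_{6}  ⇒ sig = ⟨2 | 1⟩
  {1,9}:  v_{1} + v_{9} = v_{0}  ⇒ sig = ⟨2 | 1⟩
  {4,7}:  v_{4} + v_{7} = v_{9}  ⇒ sig = ⟨2 | 1⟩
  {6,7}:  v_{6} + v_{7} = v_{0}  ⇒ sig = ⟨2 | 1⟩
  {6,9}:  v_{6} + v_{9} = v_{0} + v_{4}  ⇒ sig = ⟨2 | 1 1⟩
  {1,2}:  v_{1} + v_{2} = v_{5} + v_{7} + v_{8}  ⇒ sig = ⟨2 | 1 1 1⟩
  {2,3}:  v_{2} + v_{3} = v_{0} + v_{1} + v_{8}  ⇒ sig = ⟨2 | 1 1 1⟩
  {3,4}:  v_{3} + v_{4} = v_{0} + 2·v_{6} + v_{8}  ⇒ sig = ⟨2 | 1 1 2⟩
  {3,7}:  v_{3} + v_{7} = 2·v_{0} + v_{1} + v_{8}  ⇒ sig = ⟨2 | 1 1 2⟩
  {3,9}:  v_{3} + v_{9} = 2·v_{0} + v_{6} + v_{8}  ⇒ sig = ⟨2 | 1 1 2⟩
  {3,5}:  v_{3} + v_{5} = 2·v_{1} + v_{6}  ⇒ sig = ⟨2 | 1 2⟩
  {5,8,9}:  v_{5} + v_{8} + v_{9} = 0  ⇒ sig = ⟨3 | 0⟩
  {0,5,8}:  v_{0} + v_{5} + v_{8} = v_{1}  ⇒ sig = ⟨3 | 1⟩
  {0,1,6,8}:  v_{0} + v_{1} + v_{6} + v_{8} = v_{3}  ⇒ sig = ⟨4 | 1⟩

Sorted signature multiset PRS(X):
    ⟨2 | 0⟩
    ⟨2 | 1⟩
    ⟨2 | 1⟩
    ⟨2 | 1⟩
    ⟨2 | 1⟩
    ⟨2 | 1⟩
    ⟨2 | 1 1⟩
    ⟨2 | 1 1 1⟩
    ⟨2 | 1 1 1⟩
    ⟨2 | 1 1 2⟩
    ⟨2 | 1 1 2⟩
    ⟨2 | 1 1 2⟩
    ⟨2 | 1 2⟩
    ⟨3 | 0⟩
    ⟨3 | 1⟩
    ⟨4 | 1⟩


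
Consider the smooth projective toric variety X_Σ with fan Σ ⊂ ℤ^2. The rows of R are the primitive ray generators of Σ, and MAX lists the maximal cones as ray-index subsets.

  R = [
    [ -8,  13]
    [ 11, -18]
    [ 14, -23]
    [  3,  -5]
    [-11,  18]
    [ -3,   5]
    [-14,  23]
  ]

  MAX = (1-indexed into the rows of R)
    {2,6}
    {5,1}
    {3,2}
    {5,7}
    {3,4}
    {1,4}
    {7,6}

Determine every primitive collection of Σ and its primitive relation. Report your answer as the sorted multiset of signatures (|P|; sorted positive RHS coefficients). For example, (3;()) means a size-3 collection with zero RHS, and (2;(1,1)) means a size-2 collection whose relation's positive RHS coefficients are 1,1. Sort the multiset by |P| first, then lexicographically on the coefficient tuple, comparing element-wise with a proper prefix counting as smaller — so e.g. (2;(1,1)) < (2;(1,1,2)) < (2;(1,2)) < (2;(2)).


Minimal non-faces — 14 found among 7 rays, 7 max cones:

  • {2,5}:  v_{2} + v_{5} = 0  →  sig = (2;())
  • {3,7}:  v_{3} + v_{7} = 0  →  sig = (2;())
  • {4,6}:  v_{4} + v_{6} = 0  →  sig = (2;())
  • {1,2}:  v_{1} + v_{2} = v_{4}  →  sig = (2;(1))
  • {1,6}:  v_{1} + v_{6} = v_{5}  →  sig = (2;(1))
  • {2,4}:  v_{2} + v_{4} = v_{3}  →  sig = (2;(1))
  • {2,7}:  v_{2} + v_{7} = v_{6}  →  sig = (2;(1))
  • {3,5}:  v_{3} + v_{5} = v_{4}  →  sig = (2;(1))
  • {3,6}:  v_{3} + v_{6} = v_{2}  →  sig = (2;(1))
  • {4,5}:  v_{4} + v_{5} = v_{1}  →  sig = (2;(1))
  • {4,7}:  v_{4} + v_{7} = v_{5}  →  sig = (2;(1))
  • {5,6}:  v_{5} + v_{6} = v_{7}  →  sig = (2;(1))
  • {1,3}:  v_{1} + v_{3} = 2·v_{4}  →  sig = (2;(2))
  • {1,7}:  v_{1} + v_{7} = 2·v_{5}  →  sig = (2;(2))

Hence PRS(X_Σ) =
    (2;())
    (2;())
    (2;())
    (2;(1))
    (2;(1))
    (2;(1))
    (2;(1))
    (2;(1))
    (2;(1))
    (2;(1))
    (2;(1))
    (2;(1))
    (2;(2))
    (2;(2))


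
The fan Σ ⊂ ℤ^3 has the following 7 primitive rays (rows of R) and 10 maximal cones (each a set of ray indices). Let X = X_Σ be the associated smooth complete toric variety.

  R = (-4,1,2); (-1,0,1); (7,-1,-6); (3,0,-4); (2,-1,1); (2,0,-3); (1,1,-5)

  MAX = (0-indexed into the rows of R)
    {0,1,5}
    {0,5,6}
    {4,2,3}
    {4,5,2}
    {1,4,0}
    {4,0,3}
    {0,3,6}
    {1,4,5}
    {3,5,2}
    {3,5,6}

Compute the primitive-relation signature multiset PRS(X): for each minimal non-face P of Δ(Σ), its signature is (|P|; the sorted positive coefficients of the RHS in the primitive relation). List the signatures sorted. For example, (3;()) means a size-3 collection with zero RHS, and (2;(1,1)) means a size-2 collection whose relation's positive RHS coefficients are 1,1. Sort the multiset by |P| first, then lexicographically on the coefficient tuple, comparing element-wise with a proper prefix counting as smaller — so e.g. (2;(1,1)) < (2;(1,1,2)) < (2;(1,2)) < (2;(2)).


|primitive collections| = 9. Relations:

  P={0,2}:  v_{0} + v_{2} = v_{3}  ⟹  sig = (2;(1))
  P={1,3}:  v_{1} + v_{3} = v_{5}  ⟹  sig = (2;(1))
  P={4,6}:  v_{4} + v_{6} = v_{3}  ⟹  sig = (2;(1))
  P={1,2}:  v_{1} + v_{2} = v_{4} + 2·v_{5}  ⟹  sig = (2;(1,2))
  P={1,6}:  v_{1} + v_{6} = v_{0} + 2·v_{5}  ⟹  sig = (2;(1,2))
  P={2,6}:  v_{2} + v_{6} = 2·v_{3} + v_{5}  ⟹  sig = (2;(1,2))
  P={0,4,5}:  v_{0} + v_{4} + v_{5} = 0  ⟹  sig = (3;())
  P={0,3,5}:  v_{0} + v_{3} + v_{5} = v_{6}  ⟹  sig = (3;(1))
  P={3,4,5}:  v_{3} + v_{4} + v_{5} = v_{2}  ⟹  sig = (3;(1))

so the primitive-relation signature multiset is
    |P|=2: 6 collections, coeffs (1), (1), (1), (1,2), (1,2), (1,2)
    |P|=3: 3 collections, coeffs (), (1), (1)


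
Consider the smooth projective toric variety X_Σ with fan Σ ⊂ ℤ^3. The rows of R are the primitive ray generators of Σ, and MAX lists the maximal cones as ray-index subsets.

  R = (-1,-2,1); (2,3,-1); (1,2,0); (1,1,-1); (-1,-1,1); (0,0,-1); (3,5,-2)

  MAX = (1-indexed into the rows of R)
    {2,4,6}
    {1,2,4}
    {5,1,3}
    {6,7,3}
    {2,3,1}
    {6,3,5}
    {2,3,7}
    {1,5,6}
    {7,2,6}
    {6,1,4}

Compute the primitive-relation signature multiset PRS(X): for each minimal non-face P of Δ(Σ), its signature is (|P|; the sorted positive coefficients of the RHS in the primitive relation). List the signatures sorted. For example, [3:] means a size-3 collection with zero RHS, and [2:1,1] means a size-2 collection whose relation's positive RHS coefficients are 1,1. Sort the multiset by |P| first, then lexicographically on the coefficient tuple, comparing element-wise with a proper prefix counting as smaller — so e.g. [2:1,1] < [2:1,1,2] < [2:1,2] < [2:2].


Δ(Σ) — 7 vertices, 9 min non-faces:

  {4,5}:  v_{4} + v_{5} = 0  ⇒ sig = [2:]
  {1,7}:  v_{1} + v_{7} = v_{2}  ⇒ sig = [2:1]
  {2,5}:  v_{2} + v_{5} = v_{3}  ⇒ sig = [2:1]
  {3,4}:  v_{3} + v_{4} = v_{2}  ⇒ sig = [2:1]
  {4,7}:  v_{4} + v_{7} = 2·v_{2} + v_{6}  ⇒ sig = [2:1,2]
  {5,7}:  v_{5} + v_{7} = 2·v_{3} + v_{6}  ⇒ sig = [2:1,2]
  {1,3,6}:  v_{1} + v_{3} + v_{6} = 0  ⇒ sig = [3:]
  {1,2,6}:  v_{1} + v_{2} + v_{6} = v_{4}  ⇒ sig = [3:1]
  {2,3,6}:  v_{2} + v_{3} + v_{6} = v_{7}  ⇒ sig = [3:1]

Signatures (|P|; sorted positive RHS coefficients), sorted:
[[2:], [2:1], [2:1], [2:1], [2:1,2], [2:1,2], [3:], [3:1], [3:1]]


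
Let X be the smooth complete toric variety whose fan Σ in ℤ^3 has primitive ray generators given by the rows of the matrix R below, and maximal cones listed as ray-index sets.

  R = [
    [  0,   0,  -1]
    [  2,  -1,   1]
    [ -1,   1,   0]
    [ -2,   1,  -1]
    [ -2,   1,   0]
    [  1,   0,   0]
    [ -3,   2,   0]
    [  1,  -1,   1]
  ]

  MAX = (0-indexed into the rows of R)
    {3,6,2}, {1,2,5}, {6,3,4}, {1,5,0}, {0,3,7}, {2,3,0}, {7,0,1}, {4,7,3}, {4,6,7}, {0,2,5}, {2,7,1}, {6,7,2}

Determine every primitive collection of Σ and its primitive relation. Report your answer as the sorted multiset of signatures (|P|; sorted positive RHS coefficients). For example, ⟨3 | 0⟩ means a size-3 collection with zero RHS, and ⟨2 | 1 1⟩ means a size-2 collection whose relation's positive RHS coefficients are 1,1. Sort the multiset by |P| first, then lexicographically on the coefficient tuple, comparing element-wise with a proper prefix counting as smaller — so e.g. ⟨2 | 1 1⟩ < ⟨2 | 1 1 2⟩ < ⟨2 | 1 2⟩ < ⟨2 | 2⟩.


|primitive collections| = 14. Relations:

  P={1,3}:  v_{1} + v_{3} = 0 — sig = ⟨2 | 0⟩
  P={0,4}:  v_{0} + v_{4} = v_{3} — sig = ⟨2 | 1⟩
  P={2,4}:  v_{2} + v_{4} = v_{6} — sig = ⟨2 | 1⟩
  P={4,5}:  v_{4} + v_{5} = v_{2} — sig = ⟨2 | 1⟩
  P={5,7}:  v_{5} + v_{7} = v_{1} — sig = ⟨2 | 1⟩
  P={0,6}:  v_{0} + v_{6} = v_{2} + v_{3} — sig = ⟨2 | 1 1⟩
  P={1,4}:  v_{1} + v_{4} = v_{2} + v_{7} — sig = ⟨2 | 1 1⟩
  P={3,5}:  v_{3} + v_{5} = v_{0} + v_{2} — sig = ⟨2 | 1 1⟩
  P={1,6}:  v_{1} + v_{6} = 2·v_{2} + v_{7} — sig = ⟨2 | 1 2⟩
  P={5,6}:  v_{5} + v_{6} = 2·v_{2} — sig = ⟨2 | 2⟩
  P={0,2,7}:  v_{0} + v_{2} + v_{7} = 0 — sig = ⟨3 | 0⟩
  P={0,1,2}:  v_{0} + v_{1} + v_{2} = v_{5} — sig = ⟨3 | 1⟩
  P={2,3,7}:  v_{2} + v_{3} + v_{7} = v_{4} — sig = ⟨3 | 1⟩
  P={3,6,7}:  v_{3} + v_{6} + v_{7} = 2·v_{4} — sig = ⟨3 | 2⟩

Sorted signature multiset PRS(X):
    |P|=2: 10 collections, coeffs (), (1), (1), (1), (1), (1,1), (1,1), (1,1), (1,2), (2)
    |P|=3: 4 collections, coeffs (), (1), (1), (2)


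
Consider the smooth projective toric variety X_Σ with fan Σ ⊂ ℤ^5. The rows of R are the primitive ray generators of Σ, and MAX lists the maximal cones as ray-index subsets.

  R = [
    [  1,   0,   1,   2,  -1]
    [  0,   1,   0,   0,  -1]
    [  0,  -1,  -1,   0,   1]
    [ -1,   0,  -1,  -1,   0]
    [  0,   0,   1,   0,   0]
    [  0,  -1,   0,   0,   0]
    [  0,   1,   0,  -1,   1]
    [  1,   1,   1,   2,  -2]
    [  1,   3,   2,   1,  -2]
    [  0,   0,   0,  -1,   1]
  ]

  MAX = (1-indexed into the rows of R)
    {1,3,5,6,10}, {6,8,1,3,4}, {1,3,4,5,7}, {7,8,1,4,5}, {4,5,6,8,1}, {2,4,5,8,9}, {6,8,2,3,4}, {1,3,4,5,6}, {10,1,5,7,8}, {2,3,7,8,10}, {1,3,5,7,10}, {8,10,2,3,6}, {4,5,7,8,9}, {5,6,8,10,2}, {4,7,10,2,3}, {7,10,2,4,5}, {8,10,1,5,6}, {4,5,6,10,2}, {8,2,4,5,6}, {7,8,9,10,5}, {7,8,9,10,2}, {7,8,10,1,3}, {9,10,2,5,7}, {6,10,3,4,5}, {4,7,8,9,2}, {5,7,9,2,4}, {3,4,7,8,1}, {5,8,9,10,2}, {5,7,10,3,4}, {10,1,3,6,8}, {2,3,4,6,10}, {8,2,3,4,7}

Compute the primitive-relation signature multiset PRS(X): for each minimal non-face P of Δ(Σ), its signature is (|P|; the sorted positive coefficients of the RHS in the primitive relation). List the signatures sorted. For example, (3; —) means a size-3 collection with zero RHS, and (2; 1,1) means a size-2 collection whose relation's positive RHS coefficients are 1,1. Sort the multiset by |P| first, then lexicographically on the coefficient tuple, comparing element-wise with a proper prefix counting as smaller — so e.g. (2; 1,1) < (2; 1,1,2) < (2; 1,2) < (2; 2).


Δ(Σ) — 10 vertices, 11 min non-faces:

  P={1,2}:  v_{1} + v_{2} = v_{8} — sig = (2; 1)
  P={6,7}:  v_{6} + v_{7} = v_{10} — sig = (2; 1)
  P={3,9}:  v_{3} + v_{9} = v_{7} + v_{8} — sig = (2; 1,1)
  P={6,9}:  v_{6} + v_{9} = v_{2} + v_{5} + v_{8} + v_{10} — sig = (2; 1,1,1,1)
  P={1,9}:  v_{1} + v_{9} = v_{5} + v_{7} + 2·v_{8} — sig = (2; 1,1,2)
  P={1,4,10}:  v_{1} + v_{4} + v_{10} = 0 — sig = (3; —)
  P={2,3,5}:  v_{2} + v_{3} + v_{5} = 0 — sig = (3; —)
  P={3,5,8}:  v_{3} + v_{5} + v_{8} = v_{1} — sig = (3; 1)
  P={4,8,10}:  v_{4} + v_{8} + v_{10} = v_{2} — sig = (3; 1)
  P={4,9,10}:  v_{4} + v_{9} + v_{10} = 2·v_{2} + v_{5} + v_{7} — sig = (3; 1,1,2)
  P={2,5,7,8}:  v_{2} + v_{5} + v_{7} + v_{8} = v_{9} — sig = (4; 1)

Sorted signature multiset PRS(X):
[(2; 1), (2; 1), (2; 1,1), (2; 1,1,1,1), (2; 1,1,2), (3; —), (3; —), (3; 1), (3; 1), (3; 1,1,2), (4; 1)]
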